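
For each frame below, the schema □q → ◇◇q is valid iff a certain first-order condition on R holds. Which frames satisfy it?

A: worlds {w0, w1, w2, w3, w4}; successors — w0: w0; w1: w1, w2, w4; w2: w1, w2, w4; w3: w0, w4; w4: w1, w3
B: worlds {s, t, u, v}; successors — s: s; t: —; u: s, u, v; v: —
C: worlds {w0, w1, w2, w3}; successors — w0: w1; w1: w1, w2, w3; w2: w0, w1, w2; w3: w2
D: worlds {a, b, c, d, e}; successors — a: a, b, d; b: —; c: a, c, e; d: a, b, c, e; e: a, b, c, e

Frame correspondent (Sahlqvist): ∀x ∃w (xRw ∧ xR²w) — i.e. a generalized confluence (Geach) condition.
A: condition met.
B: fails — at t but no w with tRw and tR²w.
C: condition met.
D: fails — at b but no w with bRw and bR²w.

A, C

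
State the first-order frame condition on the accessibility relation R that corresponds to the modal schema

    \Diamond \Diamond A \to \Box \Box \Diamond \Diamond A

This is a Sahlqvist (Geach-type) schema ◇^2□^0A → □^2◇^2A.
Minimal-valuation argument: fix x; take any y with xR^2y and any z with xR^2z. Set V(A) to the set of worlds R-reachable from y in exactly 0 steps. Then □^0A holds at y, so the antecedent holds at x; validity forces ◇^2A at z, giving a w with zR^2w and yR^0w.
First-order correspondent: \forall x \forall y \forall z ((x R^2 y \wedge x R^2 z) \to \exists w (y = w \wedge z R^2 w)).

\forall x \forall y \forall z ((x R^2 y \wedge x R^2 z) \to \exists w (y = w \wedge z R^2 w))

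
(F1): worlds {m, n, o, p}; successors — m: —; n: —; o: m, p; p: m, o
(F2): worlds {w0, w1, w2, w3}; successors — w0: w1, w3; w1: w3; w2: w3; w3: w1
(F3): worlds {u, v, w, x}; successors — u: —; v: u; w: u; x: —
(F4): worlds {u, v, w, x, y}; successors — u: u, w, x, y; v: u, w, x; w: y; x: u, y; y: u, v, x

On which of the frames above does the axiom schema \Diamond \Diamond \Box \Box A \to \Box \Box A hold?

Frame correspondent (Sahlqvist): \forall x \forall y \forall z ((x R^2 y \wedge x R^2 z) \to \exists w (y R^2 w \wedge z = w)) — i.e. a generalized confluence (Geach) condition.
(F1): fails — oR²m, oR²m but no w with mR²w and m=w.
(F2): fails — w0R²w1, w0R²w3 but no w with w1R²w and w3=w.
(F3): holds.
(F4): fails — uR²v, uR²v but no t with vR²t and v=t.

(F3)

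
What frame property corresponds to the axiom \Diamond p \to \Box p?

Suppose ◇p→□p is valid. Take Rxy, Rxz and set V(p)={y}. Then ◇p at x, so □p at x, so p at z, i.e. z=y.
Conversely, any frame satisfying \forall x \forall y \forall z (Rxy \wedge Rxz \to y = z) validates the schema.
So the correspondent is partial functionality.

partial functionality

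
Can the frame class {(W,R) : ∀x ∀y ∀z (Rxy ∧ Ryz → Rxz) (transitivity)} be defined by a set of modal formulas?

Yes — defined by □q → □□q

Yes: it is transitivity, defined by the 4 schema □q → □□q.
Suppose □q→□□q is valid. Take Rxy, Ryz and set V(q)={w : Rxw}. Then □q at x, so □□q at x, so □q at y, so q at z, i.e. Rxz.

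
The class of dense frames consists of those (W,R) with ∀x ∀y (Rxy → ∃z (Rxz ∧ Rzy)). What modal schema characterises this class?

□□s → □s

A defining formula is □□s → □s (the C4 axiom).
Suppose □□s→□s is valid. Take Rxy and set V(s)={w : xR²w}. Then □□s at x, so □s at x, so s at y, i.e. ∃z(Rxz∧Rzy).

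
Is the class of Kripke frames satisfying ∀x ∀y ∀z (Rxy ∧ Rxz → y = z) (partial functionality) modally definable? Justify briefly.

Yes: it is partial functionality, defined by the CD schema ◇p → □p.
Suppose ◇p→□p is valid. Take Rxy, Rxz and set V(p)={y}. Then ◇p at x, so □p at x, so p at z, i.e. z=y.

Yes — defined by ◇p → □p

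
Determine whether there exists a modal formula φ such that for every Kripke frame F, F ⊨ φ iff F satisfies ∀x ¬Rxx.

No

Modal frame validity is preserved under surjective bounded morphisms.
The 4-cycle (worlds s,t,u,v with s→t→u→v→s) is irreflexive, and the map sending every world to a single reflexive point • is a surjective bounded morphism (forth: every edge maps to (•,•); back: every world has a successor). So any modal formula valid on the 4-cycle is also valid on the reflexive point, which is not irreflexive.
So no modal formula (or set of formulas) defines exactly the irreflexive frames.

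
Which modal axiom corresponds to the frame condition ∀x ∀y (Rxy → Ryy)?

□(□ψ → ψ)

This is shift-reflexivity; the standard corresponding axiom is T□: □(□ψ → ψ).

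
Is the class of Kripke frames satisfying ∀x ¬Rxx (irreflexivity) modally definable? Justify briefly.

Modal frame validity is preserved under surjective bounded morphisms.
The 2-cycle (worlds s,t with s→t→s) is irreflexive, and the map sending every world to a single reflexive point • is a surjective bounded morphism (forth: every edge maps to (•,•); back: every world has a successor). So any modal formula valid on the 2-cycle is also valid on the reflexive point, which is not irreflexive.
Hence irreflexivity is not modally definable.

No — not modally definable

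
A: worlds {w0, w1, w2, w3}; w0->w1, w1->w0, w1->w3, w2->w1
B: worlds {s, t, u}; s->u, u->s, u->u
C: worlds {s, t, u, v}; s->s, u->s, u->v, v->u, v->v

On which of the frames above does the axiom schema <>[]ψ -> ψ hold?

B

This is the axiom for symmetry; its first-order frame correspondent is forall x forall y (Rxy -> Ryx).
A: fails — Rw1w3 but not Rw3w1.
B: satisfies the condition.
C: fails — Rus but not Rsu.
Valid on: B.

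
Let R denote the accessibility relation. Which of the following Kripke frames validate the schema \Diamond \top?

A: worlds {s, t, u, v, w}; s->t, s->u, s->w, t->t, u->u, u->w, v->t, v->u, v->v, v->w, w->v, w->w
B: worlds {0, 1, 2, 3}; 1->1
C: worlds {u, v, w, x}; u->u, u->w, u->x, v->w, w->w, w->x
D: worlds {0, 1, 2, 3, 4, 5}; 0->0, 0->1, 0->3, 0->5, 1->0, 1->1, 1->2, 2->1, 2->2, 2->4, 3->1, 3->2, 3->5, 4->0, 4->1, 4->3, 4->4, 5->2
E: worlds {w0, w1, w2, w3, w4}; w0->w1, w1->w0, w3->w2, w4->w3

A, D

This is the axiom for seriality; its first-order frame correspondent is \forall x \exists y Rxy.
A: ✓.
B: fails — world 0 has no successor.
C: fails — world x has no successor.
D: ✓.
E: fails — world w2 has no successor.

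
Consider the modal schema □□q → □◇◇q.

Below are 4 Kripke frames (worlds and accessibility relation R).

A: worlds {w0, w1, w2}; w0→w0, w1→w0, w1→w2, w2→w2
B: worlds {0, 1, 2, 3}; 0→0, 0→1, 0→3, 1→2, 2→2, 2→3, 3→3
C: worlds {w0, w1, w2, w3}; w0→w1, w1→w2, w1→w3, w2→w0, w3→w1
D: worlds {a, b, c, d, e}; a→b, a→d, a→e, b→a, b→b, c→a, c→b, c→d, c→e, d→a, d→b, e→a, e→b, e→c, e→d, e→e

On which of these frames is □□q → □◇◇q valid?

A, B, D

Frame correspondent (Sahlqvist): ∀x ∀z (xRz → ∃w (xR²w ∧ zR²w)) — i.e. a generalized confluence (Geach) condition.
A: ✓.
B: ✓.
C: fails — w0Rw1 but no w with w0R²w and w1R²w.
D: ✓.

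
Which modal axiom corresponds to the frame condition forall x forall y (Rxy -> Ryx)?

ψ → □◇ψ

A defining formula is ψ → □◇ψ (the B axiom).
Suppose ψ→□◇ψ is valid. Take Rxy and set V(ψ)={x}. Then ψ at x, so □◇ψ at x, so ◇ψ at y, so some z with Ryz has ψ; z=x, i.e. Ryx.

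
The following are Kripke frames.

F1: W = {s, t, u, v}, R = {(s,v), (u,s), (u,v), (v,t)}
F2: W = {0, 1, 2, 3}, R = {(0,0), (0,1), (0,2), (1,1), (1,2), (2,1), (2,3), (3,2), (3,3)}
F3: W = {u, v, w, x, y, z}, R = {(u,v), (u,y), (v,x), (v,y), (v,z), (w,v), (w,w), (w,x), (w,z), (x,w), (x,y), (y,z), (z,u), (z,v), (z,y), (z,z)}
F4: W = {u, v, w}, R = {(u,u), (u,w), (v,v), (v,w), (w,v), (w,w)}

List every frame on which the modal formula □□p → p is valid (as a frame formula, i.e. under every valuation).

F2, F4

Frame correspondent (Sahlqvist): ∀x ∃w (xR²w ∧ x = w) — i.e. a generalized confluence (Geach) condition.
F1: fails — at s but no w with sR²w and s=w.
F2: holds.
F3: fails — at u but no t with uR²t and u=t.
F4: holds.
Valid on: F2, F4.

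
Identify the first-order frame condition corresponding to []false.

This is the Ver axiom.
Its frame correspondent is emptiness of R — forall x forall y ~Rxy.

emptiness of R: forall x forall y ~Rxy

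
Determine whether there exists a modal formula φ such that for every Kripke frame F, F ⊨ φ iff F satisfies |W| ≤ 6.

Not modally definable

Any modally definable frame class is closed under disjoint unions.
Any modal formula valid on each of 7 disjoint one-world frames is valid on their disjoint union (validity is preserved under disjoint unions). Each one-world frame has |W|=1≤6, but the union has |W|=7.
So no modal formula (or set of formulas) defines exactly the |W|≤6 frames.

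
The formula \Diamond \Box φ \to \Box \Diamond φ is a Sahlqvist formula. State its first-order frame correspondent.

convergence: \forall x \forall y \forall z (Rxy \wedge Rxz \to \exists w (Ryw \wedge Rzw))

Suppose ◇□φ→□◇φ is valid. Take Rxy, Rxz and set V(φ)={w : Ryw}. Then □φ at y so ◇□φ at x, so □◇φ at x, so ◇φ at z, giving w with Rzw and Ryw.
Conversely, on a frame with convergence the schema holds at every world under every valuation.
Frame condition: \forall x \forall y \forall z (Rxy \wedge Rxz \to \exists w (Ryw \wedge Rzw)).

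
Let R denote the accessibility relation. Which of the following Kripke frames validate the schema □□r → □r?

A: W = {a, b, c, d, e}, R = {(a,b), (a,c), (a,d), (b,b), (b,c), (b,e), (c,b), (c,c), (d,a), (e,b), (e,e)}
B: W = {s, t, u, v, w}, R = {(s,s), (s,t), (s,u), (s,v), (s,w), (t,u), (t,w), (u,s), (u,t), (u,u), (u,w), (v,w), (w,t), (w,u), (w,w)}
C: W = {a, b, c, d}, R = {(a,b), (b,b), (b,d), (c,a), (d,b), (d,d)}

This is the axiom for density; its first-order frame correspondent is ∀x ∀y (Rxy → ∃z (Rxz ∧ Rzy)).
A: fails — Rad but no z with Raz and Rzd.
B: satisfies the condition.
C: fails — Rca but no z with Rcz and Rza.

B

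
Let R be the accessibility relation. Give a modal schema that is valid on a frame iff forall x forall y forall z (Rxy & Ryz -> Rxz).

□ψ → □□ψ

This is transitivity; the standard corresponding axiom is 4: □ψ → □□ψ.
Suppose □ψ→□□ψ is valid. Take Rxy, Ryz and set V(ψ)={w : Rxw}. Then □ψ at x, so □□ψ at x, so □ψ at y, so ψ at z, i.e. Rxz.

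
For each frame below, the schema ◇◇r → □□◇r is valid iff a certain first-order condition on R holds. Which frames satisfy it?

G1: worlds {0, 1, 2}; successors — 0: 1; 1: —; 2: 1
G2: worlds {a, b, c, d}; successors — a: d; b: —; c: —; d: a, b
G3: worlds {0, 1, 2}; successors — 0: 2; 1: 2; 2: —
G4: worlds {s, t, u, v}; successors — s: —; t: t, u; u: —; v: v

The schema corresponds to a generalized confluence (Geach) condition: ∀x ∀y ∀z ((xR²y ∧ xR²z) → ∃w (y = w ∧ zRw)).
G1: condition met.
G2: fails — aR²a, aR²a but no w with a=w and aRw.
G3: condition met.
G4: fails — tR²t, tR²u but no w with t=w and uRw.

G1, G3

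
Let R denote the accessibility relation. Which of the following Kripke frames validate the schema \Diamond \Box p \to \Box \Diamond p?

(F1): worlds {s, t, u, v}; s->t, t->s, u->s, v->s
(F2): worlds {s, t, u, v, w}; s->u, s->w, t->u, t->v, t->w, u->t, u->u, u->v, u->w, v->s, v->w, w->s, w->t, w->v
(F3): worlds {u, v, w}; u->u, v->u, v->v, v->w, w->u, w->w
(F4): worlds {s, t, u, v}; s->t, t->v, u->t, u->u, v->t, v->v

The schema corresponds to convergence: \forall x \forall y \forall z (Rxy \wedge Rxz \to \exists w (Ryw \wedge Rzw)).
(F1): holds.
(F2): fails — Rvw and Rvs but w and s have no common successor.
(F3): holds.
(F4): fails — Rut and Ruu but t and u have no common successor.
Valid on: (F1), (F3).

(F1), (F3)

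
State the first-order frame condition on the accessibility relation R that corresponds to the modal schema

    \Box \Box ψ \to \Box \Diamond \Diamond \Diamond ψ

\forall x \forall z (xRz \to \exists w (x R^2 w \wedge z R^3 w))

This is a Sahlqvist (Geach-type) schema ◇^0□^2ψ → □^1◇^3ψ.
First-order correspondent: \forall x \forall z (xRz \to \exists w (x R^2 w \wedge z R^3 w)).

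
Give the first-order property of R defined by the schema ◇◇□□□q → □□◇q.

∀x ∀y ∀z ((xR²y ∧ xR²z) → ∃w (yR³w ∧ zRw))

This is a Sahlqvist (Geach-type) schema ◇^2□^3q → □^2◇^1q.
First-order correspondent: ∀x ∀y ∀z ((xR²y ∧ xR²z) → ∃w (yR³w ∧ zRw)).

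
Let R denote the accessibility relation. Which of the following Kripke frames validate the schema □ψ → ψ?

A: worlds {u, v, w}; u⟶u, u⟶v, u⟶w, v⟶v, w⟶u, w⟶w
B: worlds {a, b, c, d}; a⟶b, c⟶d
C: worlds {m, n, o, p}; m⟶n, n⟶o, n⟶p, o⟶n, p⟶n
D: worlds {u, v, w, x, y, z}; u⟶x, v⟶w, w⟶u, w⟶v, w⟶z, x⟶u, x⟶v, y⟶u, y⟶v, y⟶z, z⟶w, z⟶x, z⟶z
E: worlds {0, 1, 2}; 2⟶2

Frame correspondent (Sahlqvist): ∀x Rxx — i.e. reflexivity.
A: ✓.
B: fails — world a does not see itself.
C: fails — world m does not see itself.
D: fails — world u does not see itself.
E: fails — world 0 does not see itself.
Valid on: A.

A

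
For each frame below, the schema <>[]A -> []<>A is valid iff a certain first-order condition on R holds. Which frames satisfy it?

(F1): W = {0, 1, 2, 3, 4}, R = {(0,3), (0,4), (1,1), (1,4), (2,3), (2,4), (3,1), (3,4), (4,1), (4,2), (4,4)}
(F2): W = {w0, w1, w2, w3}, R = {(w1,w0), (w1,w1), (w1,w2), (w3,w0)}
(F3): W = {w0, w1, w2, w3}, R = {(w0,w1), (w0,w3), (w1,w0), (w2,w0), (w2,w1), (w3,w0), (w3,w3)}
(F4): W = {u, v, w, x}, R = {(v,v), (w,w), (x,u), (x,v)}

Frame correspondent (Sahlqvist): forall x forall y forall z (Rxy & Rxz -> exists w (Ryw & Rzw)) — i.e. convergence.
(F1): condition met.
(F2): fails — Rw1w2 and Rw1w2 but w2 and w2 have no common successor.
(F3): fails — Rw2w0 and Rw2w1 but w0 and w1 have no common successor.
(F4): fails — Rxu and Rxu but u and u have no common successor.

(F1)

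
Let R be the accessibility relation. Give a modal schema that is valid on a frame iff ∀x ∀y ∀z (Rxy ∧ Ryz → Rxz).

The condition is transitivity. The 4 schema □p → □□p defines it.

□p → □□p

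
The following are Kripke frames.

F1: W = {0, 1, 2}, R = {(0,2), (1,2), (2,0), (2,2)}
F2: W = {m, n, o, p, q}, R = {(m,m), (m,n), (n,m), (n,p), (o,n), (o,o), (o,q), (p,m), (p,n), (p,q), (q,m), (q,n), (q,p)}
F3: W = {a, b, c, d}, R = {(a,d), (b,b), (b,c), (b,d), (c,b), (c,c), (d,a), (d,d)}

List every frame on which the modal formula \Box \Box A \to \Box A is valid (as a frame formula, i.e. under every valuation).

This is the axiom for density; its first-order frame correspondent is \forall x \forall y (Rxy \to \exists z (Rxz \wedge Rzy)).
F1: ✓.
F2: fails — Rpq but no z with Rpz and Rzq.
F3: ✓.

F1, F3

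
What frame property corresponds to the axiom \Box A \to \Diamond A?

Suppose □A→◇A is valid. At any x set V(A)=W. Then □A at x, so ◇A at x, so x has a successor.

Seriality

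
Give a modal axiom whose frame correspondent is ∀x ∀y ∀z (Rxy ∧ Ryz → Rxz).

The condition is transitivity. The 4 schema □q → □□q defines it.

□q → □□q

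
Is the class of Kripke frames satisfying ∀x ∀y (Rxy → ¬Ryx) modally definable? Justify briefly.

Modal frame validity is preserved under surjective bounded morphisms.
The 5-cycle (worlds w0,w1,w2,w3,w4 with w0→w1→w2→w3→w4→w0) is asymmetric. Mapping every world to a single reflexive point • is a surjective bounded morphism, and the reflexive point is not asymmetric (R•• but asymmetry requires ¬R••).
So no modal formula (or set of formulas) defines exactly the asymmetric frames.

No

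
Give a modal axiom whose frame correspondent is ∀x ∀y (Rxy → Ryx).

s → □◇s

A defining formula is s → □◇s (the B axiom).
Suppose s→□◇s is valid. Take Rxy and set V(s)={x}. Then s at x, so □◇s at x, so ◇s at y, so some z with Ryz has s; z=x, i.e. Ryx.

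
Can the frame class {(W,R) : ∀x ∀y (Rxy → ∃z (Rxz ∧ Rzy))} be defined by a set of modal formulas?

Definable; □□r → □r defines it

Yes: it is density, defined by the C4 schema □□r → □r.
Suppose □□r→□r is valid. Take Rxy and set V(r)={w : xR²w}. Then □□r at x, so □r at x, so r at y, i.e. ∃z(Rxz∧Rzy).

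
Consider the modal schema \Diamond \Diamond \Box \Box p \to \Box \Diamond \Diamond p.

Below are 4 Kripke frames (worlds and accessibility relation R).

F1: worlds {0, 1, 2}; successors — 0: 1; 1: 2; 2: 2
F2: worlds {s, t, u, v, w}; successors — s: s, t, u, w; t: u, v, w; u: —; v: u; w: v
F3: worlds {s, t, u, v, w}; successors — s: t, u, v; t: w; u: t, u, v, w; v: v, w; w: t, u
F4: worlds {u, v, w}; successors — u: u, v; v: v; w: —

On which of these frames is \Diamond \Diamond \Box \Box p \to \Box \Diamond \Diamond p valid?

Frame correspondent (Sahlqvist): \forall x \forall y \forall z ((x R^2 y \wedge xRz) \to \exists w (y R^2 w \wedge z R^2 w)) — i.e. a generalized confluence (Geach) condition.
F1: satisfies the condition.
F2: fails — sR²s, sRu but no w* with sR²w* and uR²w*.
F3: satisfies the condition.
F4: satisfies the condition.

F1, F3, F4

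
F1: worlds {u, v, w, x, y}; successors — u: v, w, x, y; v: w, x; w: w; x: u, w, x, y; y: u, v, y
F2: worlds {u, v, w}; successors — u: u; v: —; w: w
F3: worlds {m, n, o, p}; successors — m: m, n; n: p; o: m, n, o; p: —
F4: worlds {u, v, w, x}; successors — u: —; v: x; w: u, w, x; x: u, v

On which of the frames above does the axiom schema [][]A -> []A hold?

F1, F2

The schema corresponds to density: forall x forall y (Rxy -> exists z (Rxz & Rzy)).
F1: ✓.
F2: ✓.
F3: fails — Rnp but no z with Rnz and Rzp.
F4: fails — Rxu but no z with Rxz and Rzu.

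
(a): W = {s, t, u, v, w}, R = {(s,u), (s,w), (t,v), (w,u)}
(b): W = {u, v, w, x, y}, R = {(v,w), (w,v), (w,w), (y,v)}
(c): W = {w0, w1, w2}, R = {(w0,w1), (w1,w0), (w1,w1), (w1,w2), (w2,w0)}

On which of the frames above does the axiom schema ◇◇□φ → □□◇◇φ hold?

(b)

The schema corresponds to a generalized confluence (Geach) condition: ∀x ∀y ∀z ((xR²y ∧ xR²z) → ∃w (yRw ∧ zR²w)).
(a): fails — sR²u, sR²u but no w* with uRw* and uR²w*.
(b): condition met.
(c): fails — w0R²w2, w0R²w2 but no w with w2Rw and w2R²w.
Valid on: (b).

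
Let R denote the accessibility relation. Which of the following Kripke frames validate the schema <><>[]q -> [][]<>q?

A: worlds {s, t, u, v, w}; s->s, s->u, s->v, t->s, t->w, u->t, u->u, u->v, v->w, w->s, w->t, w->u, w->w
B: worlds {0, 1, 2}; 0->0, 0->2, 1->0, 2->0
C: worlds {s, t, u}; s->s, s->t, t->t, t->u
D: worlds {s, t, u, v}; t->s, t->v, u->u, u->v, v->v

B, D

This is the axiom for a generalized confluence (Geach) condition; its first-order frame correspondent is forall x forall y forall z ((x R^2 y & x R^2 z) -> exists w (yRw & zRw)).
A: fails — sR²s, sR²v but no w* with sRw* and vRw*.
B: ✓.
C: fails — sR²s, sR²u but no w with sRw and uRw.
D: ✓.
Valid on: B, D.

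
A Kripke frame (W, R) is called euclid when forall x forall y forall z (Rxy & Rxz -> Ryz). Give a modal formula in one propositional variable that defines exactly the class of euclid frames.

◇r → □◇r

This is the Euclidean property; the standard corresponding axiom is 5: ◇r → □◇r.
Suppose ◇r→□◇r is valid. Take Rxy, Rxz and set V(r)={y}. Then ◇r at x, so □◇r at x, so ◇r at z, so some w with Rzw has r; w=y, i.e. Rzy. By symmetry of the argument, Ryz.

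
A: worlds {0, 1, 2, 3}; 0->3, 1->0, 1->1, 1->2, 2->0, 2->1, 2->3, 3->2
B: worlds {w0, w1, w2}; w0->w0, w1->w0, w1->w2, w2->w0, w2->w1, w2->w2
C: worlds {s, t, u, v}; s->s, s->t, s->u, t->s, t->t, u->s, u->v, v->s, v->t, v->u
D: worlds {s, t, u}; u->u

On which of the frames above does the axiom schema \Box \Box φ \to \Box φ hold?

This is the axiom for density; its first-order frame correspondent is \forall x \forall y (Rxy \to \exists z (Rxz \wedge Rzy)).
A: fails — R32 but no z with R3z and Rz2.
B: ✓.
C: fails — Ruv but no z with Ruz and Rzv.
D: ✓.
Valid on: B, D.

B, D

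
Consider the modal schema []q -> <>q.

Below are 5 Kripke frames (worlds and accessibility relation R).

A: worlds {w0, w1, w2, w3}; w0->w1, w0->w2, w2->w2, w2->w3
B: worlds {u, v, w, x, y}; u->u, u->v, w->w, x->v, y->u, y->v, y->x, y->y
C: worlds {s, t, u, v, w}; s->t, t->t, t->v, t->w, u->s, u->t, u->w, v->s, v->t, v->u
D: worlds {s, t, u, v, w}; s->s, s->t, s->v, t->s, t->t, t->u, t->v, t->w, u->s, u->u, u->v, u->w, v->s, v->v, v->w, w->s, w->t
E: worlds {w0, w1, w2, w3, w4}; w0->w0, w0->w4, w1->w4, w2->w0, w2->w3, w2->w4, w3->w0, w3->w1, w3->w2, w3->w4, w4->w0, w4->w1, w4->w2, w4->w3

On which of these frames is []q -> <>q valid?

This is the axiom for seriality; its first-order frame correspondent is forall x exists y Rxy.
A: fails — world w1 has no successor.
B: fails — world v has no successor.
C: fails — world w has no successor.
D: condition met.
E: condition met.

D, E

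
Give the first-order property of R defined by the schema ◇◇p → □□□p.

∀x ∀y ∀z ((xR²y ∧ xR³z) → ∃w (y = w ∧ z = w))

This is a Sahlqvist (Geach-type) schema ◇^2□^0p → □^3◇^0p.
First-order correspondent: ∀x ∀y ∀z ((xR²y ∧ xR³z) → ∃w (y = w ∧ z = w)).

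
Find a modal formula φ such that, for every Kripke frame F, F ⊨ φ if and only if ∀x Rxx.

□p → p

This is reflexivity; the standard corresponding axiom is T: □p → p.
Suppose □p→p is valid. At any x set V(p)={w : Rxw}. Then □p holds at x, so p holds at x, i.e. Rxx.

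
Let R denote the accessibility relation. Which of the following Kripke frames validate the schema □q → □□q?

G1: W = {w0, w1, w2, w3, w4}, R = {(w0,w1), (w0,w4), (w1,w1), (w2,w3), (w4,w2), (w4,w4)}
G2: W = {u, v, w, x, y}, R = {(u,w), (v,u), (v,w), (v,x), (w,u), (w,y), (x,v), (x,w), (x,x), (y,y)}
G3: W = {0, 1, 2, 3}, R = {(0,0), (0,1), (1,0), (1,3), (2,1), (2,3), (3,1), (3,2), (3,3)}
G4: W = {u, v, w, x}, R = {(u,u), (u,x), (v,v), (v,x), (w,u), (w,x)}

This is the axiom for transitivity; its first-order frame correspondent is ∀x ∀y ∀z (Rxy ∧ Ryz → Rxz).
G1: fails — Rw0w4 and Rw4w2 but not Rw0w2.
G2: fails — Rxw and Rwu but not Rxu.
G3: fails — R10 and R01 but not R11.
G4: holds.

G4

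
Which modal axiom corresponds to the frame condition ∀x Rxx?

□p → p

The condition is reflexivity. The T schema □p → p defines it.
Suppose □p→p is valid. At any x set V(p)={w : Rxw}. Then □p holds at x, so p holds at x, i.e. Rxx.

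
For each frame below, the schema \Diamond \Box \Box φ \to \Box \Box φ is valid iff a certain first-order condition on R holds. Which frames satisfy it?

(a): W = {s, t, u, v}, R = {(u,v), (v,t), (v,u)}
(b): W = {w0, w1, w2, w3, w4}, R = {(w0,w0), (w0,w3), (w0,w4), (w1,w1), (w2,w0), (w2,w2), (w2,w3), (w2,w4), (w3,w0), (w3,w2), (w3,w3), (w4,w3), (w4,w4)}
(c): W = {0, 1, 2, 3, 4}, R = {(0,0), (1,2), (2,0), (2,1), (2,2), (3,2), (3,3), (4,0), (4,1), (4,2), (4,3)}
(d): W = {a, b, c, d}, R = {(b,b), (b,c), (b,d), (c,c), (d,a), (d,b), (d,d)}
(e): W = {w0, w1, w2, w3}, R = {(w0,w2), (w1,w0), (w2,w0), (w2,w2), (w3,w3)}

(b), (e)

The schema corresponds to a generalized confluence (Geach) condition: \forall x \forall y \forall z ((xRy \wedge x R^2 z) \to \exists w (y R^2 w \wedge z = w)).
(a): fails — uRv, uR²t but no w with vR²w and t=w.
(b): holds.
(c): fails — 2R0, 2R²1 but no w with 0R²w and 1=w.
(d): fails — bRc, bR²a but no w with cR²w and a=w.
(e): holds.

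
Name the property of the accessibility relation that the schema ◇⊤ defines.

seriality

◇⊤ holds at w iff w has a successor, so frame-validity of ◇⊤ is exactly seriality. Equivalently via □φ → ◇φ:
Suppose □φ→◇φ is valid. At any x set V(φ)=W. Then □φ at x, so ◇φ at x, so x has a successor.
Conversely, on a frame with seriality the schema holds at every world under every valuation.
So the correspondent is seriality.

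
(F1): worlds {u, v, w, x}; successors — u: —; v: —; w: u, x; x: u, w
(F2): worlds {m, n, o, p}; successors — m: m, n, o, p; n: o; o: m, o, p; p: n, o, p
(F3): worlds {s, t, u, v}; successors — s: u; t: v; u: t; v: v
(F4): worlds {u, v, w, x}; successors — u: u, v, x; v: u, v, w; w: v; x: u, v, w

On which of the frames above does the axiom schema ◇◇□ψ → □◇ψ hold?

(F2), (F4)

This is the axiom for a generalized confluence (Geach) condition; its first-order frame correspondent is ∀x ∀y ∀z ((xR²y ∧ xRz) → ∃w (yRw ∧ zRw)).
(F1): fails — wR²u, wRu but no t with uRt and uRt.
(F2): holds.
(F3): fails — sR²t, sRu but no w with tRw and uRw.
(F4): holds.
Valid on: (F2), (F4).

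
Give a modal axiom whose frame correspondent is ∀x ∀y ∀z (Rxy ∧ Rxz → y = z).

◇q → □q

This is partial functionality; the standard corresponding axiom is CD: ◇q → □q.
Suppose ◇q→□q is valid. Take Rxy, Rxz and set V(q)={y}. Then ◇q at x, so □q at x, so q at z, i.e. z=y.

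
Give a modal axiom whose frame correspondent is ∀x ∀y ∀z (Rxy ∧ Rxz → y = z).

◇ψ → □ψ

This is partial functionality; the standard corresponding axiom is CD: ◇ψ → □ψ.
Suppose ◇ψ→□ψ is valid. Take Rxy, Rxz and set V(ψ)={y}. Then ◇ψ at x, so □ψ at x, so ψ at z, i.e. z=y.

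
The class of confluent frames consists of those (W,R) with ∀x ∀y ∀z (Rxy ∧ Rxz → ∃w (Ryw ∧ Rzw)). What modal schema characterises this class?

◇□r → □◇r

A defining formula is ◇□r → □◇r (the .2 axiom).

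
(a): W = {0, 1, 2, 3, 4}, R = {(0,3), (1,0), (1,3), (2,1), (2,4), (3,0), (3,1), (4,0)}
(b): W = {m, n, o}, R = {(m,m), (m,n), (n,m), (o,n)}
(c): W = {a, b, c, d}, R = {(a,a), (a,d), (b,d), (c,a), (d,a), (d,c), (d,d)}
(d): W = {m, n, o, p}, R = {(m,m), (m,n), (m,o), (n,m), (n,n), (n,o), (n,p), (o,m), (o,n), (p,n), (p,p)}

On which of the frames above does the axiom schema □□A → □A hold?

(c), (d)

This is the axiom for density; its first-order frame correspondent is ∀x ∀y (Rxy → ∃z (Rxz ∧ Rzy)).
(a): fails — R31 but no z with R3z and Rz1.
(b): fails — Ron but no z with Roz and Rzn.
(c): ✓.
(d): ✓.
Valid on: (c), (d).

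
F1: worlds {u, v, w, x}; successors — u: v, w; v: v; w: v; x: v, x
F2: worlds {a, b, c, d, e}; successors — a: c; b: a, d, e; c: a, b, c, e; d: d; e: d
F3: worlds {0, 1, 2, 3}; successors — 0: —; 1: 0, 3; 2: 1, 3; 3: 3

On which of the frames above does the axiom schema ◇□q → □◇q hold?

F1

The schema corresponds to convergence: ∀x ∀y ∀z (Rxy ∧ Rxz → ∃w (Ryw ∧ Rzw)).
F1: condition met.
F2: fails — Rba and Rbe but a and e have no common successor.
F3: fails — R10 and R10 but 0 and 0 have no common successor.
Valid on: F1.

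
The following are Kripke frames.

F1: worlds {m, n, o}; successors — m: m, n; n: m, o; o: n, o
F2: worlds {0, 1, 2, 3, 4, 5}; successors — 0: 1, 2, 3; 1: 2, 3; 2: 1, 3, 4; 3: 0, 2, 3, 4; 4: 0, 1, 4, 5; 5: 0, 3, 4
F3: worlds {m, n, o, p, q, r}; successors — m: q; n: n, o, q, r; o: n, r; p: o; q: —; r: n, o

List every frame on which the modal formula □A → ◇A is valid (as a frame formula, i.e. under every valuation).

F1, F2

The schema corresponds to seriality: ∀x ∃y Rxy.
F1: satisfies the condition.
F2: satisfies the condition.
F3: fails — world q has no successor.
Valid on: F1, F2.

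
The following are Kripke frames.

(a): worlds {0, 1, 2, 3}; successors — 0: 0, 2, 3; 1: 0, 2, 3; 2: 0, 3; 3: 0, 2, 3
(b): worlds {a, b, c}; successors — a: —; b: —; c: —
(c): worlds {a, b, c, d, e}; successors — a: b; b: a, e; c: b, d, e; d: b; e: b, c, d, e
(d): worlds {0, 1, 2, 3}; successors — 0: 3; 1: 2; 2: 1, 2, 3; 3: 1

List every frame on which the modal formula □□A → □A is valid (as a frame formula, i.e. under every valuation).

The schema corresponds to density: ∀x ∀y (Rxy → ∃z (Rxz ∧ Rzy)).
(a): condition met.
(b): condition met.
(c): fails — Rab but no z with Raz and Rzb.
(d): fails — R31 but no z with R3z and Rz1.

(a), (b)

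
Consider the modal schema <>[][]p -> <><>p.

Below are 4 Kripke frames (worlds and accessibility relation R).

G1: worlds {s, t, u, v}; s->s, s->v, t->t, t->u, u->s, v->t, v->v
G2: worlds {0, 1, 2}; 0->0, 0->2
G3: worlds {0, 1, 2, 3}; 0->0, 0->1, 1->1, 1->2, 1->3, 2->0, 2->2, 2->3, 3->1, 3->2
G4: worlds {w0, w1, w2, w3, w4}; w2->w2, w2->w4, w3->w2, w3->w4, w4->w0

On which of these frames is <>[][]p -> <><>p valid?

Frame correspondent (Sahlqvist): forall x forall y (xRy -> exists w (y R^2 w & x R^2 w)) — i.e. a generalized confluence (Geach) condition.
G1: condition met.
G2: fails — 0R2 but no w with 2R²w and 0R²w.
G3: condition met.
G4: fails — w2Rw4 but no w with w4R²w and w2R²w.
Valid on: G1, G3.

G1, G3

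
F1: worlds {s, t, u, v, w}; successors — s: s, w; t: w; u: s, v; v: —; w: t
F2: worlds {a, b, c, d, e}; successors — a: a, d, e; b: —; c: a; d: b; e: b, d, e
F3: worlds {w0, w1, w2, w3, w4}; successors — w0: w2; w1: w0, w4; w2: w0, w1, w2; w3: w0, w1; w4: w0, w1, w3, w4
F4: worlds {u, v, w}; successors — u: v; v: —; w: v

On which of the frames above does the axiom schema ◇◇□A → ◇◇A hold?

This is the axiom for a generalized confluence (Geach) condition; its first-order frame correspondent is ∀x ∀y (xR²y → ∃w (yRw ∧ xR²w)).
F1: fails — tR²t but no w* with tRw* and tR²w*.
F2: fails — aR²b but no w with bRw and aR²w.
F3: ✓.
F4: ✓.

F3, F4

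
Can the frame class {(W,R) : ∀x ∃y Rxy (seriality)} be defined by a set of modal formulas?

The condition is seriality. A defining modal formula is □q → ◇q.
Suppose □q→◇q is valid. At any x set V(q)=W. Then □q at x, so ◇q at x, so x has a successor.

Yes — defined by □q → ◇q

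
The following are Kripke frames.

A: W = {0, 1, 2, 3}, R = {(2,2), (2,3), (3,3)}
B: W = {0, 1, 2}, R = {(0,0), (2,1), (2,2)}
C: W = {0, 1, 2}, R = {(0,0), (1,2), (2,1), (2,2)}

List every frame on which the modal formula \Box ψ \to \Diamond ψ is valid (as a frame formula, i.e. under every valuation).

C

The schema corresponds to seriality: \forall x \exists y Rxy.
A: fails — world 0 has no successor.
B: fails — world 1 has no successor.
C: satisfies the condition.
Valid on: C.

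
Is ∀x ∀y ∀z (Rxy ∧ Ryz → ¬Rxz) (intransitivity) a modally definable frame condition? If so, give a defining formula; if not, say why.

Not modally definable

If a class were modally definable it would be closed under surjective bounded morphisms (Goldblatt–Thomason).
The 7-cycle (worlds 0,1,2,3,4,5,6 with 0→1→2→3→4→5→6→0) is intransitive. Mapping every world to a single reflexive point • is a surjective bounded morphism; the reflexive point is not intransitive (R••∧R•• but R••).
So the class is not modally definable.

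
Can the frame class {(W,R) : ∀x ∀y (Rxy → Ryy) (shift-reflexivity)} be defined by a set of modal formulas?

Yes, by □(□r → r)

The condition is shift-reflexivity. A defining modal formula is □(□r → r).
Suppose □(□r→r) is valid. Take Rxy and set V(r)={w : Ryw}. Then at y, □r holds; since □(□r→r) at x, □r→r at y, so r at y, i.e. Ryy.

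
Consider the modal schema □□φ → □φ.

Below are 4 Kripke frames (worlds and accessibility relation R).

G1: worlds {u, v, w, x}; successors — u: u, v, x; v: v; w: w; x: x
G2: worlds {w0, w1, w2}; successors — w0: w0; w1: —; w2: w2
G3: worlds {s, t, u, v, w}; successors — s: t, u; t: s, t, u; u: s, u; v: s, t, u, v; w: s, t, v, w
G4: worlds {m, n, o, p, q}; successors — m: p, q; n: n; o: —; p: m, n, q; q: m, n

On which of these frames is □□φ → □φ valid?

G1, G2, G3

This is the axiom for density; its first-order frame correspondent is ∀x ∀y (Rxy → ∃z (Rxz ∧ Rzy)).
G1: ✓.
G2: ✓.
G3: ✓.
G4: fails — Rqm but no z with Rqz and Rzm.
Valid on: G1, G2, G3.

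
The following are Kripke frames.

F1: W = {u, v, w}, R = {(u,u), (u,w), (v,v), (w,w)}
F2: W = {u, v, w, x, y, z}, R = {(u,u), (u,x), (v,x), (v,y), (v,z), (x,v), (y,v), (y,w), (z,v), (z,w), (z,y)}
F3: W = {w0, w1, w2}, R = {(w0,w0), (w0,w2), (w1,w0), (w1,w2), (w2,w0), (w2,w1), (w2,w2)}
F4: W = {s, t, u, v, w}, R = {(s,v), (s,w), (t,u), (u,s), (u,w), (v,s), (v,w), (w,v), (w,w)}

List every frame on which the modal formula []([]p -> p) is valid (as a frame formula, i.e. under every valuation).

F1

The schema corresponds to shift-reflexivity: forall x forall y (Rxy -> Ryy).
F1: condition met.
F2: fails — Rvz but not Rzz.
F3: fails — Rw2w1 but not Rw1w1.
F4: fails — Rus but not Rss.
Valid on: F1.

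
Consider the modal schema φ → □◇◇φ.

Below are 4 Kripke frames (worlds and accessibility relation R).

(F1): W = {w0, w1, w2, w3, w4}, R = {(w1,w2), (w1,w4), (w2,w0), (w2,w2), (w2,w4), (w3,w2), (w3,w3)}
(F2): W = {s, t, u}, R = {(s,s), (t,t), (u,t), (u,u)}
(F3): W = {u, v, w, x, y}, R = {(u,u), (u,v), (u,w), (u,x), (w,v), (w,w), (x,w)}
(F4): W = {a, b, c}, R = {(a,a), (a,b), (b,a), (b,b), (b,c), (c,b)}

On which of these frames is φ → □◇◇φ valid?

This is the axiom for a generalized confluence (Geach) condition; its first-order frame correspondent is ∀x ∀z (xRz → ∃w (x = w ∧ zR²w)).
(F1): fails — w1Rw2 but no w with w1=w and w2R²w.
(F2): fails — uRt but no w with u=w and tR²w.
(F3): fails — uRv but no t with u=t and vR²t.
(F4): ✓.

(F4)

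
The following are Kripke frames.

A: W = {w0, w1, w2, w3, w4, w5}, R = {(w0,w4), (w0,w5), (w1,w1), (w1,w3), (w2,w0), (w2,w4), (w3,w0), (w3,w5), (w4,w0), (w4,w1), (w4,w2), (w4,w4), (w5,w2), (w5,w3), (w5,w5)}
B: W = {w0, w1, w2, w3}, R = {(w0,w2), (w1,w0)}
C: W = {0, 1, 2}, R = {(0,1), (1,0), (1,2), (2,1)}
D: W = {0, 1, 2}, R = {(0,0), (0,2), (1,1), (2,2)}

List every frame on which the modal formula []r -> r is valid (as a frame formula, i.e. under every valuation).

Frame correspondent (Sahlqvist): forall x Rxx — i.e. reflexivity.
A: fails — world w0 does not see itself.
B: fails — world w0 does not see itself.
C: fails — world 0 does not see itself.
D: satisfies the condition.

D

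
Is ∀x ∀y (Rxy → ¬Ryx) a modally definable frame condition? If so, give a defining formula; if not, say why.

Any modally definable frame class is closed under surjective bounded morphisms.
The 3-cycle (worlds w0,w1,w2 with w0→w1→w2→w0) is asymmetric. Mapping every world to a single reflexive point • is a surjective bounded morphism, and the reflexive point is not asymmetric (R•• but asymmetry requires ¬R••).
Hence asymmetry is not modally definable.

No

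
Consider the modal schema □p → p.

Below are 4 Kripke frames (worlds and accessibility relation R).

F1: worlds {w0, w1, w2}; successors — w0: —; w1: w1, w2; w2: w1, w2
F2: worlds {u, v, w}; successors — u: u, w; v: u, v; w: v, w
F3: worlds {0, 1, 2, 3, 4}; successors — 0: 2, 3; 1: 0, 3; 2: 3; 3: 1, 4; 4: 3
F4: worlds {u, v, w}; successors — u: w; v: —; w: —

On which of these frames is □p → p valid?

This is the axiom for reflexivity; its first-order frame correspondent is ∀x Rxx.
F1: fails — world w0 does not see itself.
F2: ✓.
F3: fails — world 0 does not see itself.
F4: fails — world u does not see itself.

F2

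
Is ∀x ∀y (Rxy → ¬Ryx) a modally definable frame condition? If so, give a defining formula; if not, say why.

Not modally definable

Modal frame validity is preserved under surjective bounded morphisms.
The 4-cycle (worlds 0,1,2,3 with 0→1→2→3→0) is asymmetric. Mapping every world to a single reflexive point • is a surjective bounded morphism, and the reflexive point is not asymmetric (R•• but asymmetry requires ¬R••).
So no modal formula (or set of formulas) defines exactly the asymmetric frames.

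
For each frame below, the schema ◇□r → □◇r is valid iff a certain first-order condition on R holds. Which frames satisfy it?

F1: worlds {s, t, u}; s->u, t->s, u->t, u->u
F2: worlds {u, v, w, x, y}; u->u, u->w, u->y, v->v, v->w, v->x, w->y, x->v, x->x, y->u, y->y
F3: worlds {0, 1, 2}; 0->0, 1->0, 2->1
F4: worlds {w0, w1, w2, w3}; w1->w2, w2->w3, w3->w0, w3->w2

The schema corresponds to convergence: ∀x ∀y ∀z (Rxy ∧ Rxz → ∃w (Ryw ∧ Rzw)).
F1: fails — Rut and Ruu but t and u have no common successor.
F2: fails — Rvv and Rvw but v and w have no common successor.
F3: holds.
F4: fails — Rw3w2 and Rw3w0 but w2 and w0 have no common successor.
Valid on: F3.

F3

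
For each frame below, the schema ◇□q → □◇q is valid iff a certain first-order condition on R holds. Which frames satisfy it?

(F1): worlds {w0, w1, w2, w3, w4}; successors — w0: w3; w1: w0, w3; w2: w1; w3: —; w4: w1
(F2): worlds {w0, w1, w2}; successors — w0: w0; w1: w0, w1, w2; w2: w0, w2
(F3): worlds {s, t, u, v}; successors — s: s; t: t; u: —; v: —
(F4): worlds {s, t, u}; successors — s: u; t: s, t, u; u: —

(F2), (F3)

The schema corresponds to convergence: ∀x ∀y ∀z (Rxy ∧ Rxz → ∃w (Ryw ∧ Rzw)).
(F1): fails — Rw0w3 and Rw0w3 but w3 and w3 have no common successor.
(F2): holds.
(F3): holds.
(F4): fails — Rsu and Rsu but u and u have no common successor.
Valid on: (F2), (F3).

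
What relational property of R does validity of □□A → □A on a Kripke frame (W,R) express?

Density

Suppose □□A→□A is valid. Take Rxy and set V(A)={w : xR²w}. Then □□A at x, so □A at x, so A at y, i.e. ∃z(Rxz∧Rzy).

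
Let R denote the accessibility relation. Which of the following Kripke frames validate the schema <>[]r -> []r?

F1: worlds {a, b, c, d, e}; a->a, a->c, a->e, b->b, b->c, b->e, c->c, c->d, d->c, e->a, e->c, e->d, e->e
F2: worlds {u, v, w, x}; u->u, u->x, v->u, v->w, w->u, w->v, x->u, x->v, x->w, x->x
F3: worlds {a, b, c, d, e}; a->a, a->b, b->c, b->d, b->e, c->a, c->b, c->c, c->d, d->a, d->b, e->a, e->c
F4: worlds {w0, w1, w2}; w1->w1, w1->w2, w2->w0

none

The schema corresponds to the Euclidean property: forall x forall y forall z (Rxy & Rxz -> Ryz).
F1: fails — Rac and Rae but not Rce.
F2: fails — Rvw and Rvw but not Rww.
F3: fails — Rab and Rab but not Rbb.
F4: fails — Rw1w2 and Rw1w2 but not Rw2w2.
Valid on no frame.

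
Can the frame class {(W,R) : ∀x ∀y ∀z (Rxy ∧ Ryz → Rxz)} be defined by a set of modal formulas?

This is a Sahlqvist condition; the 4 axiom □p → □□p defines it.
Suppose □p→□□p is valid. Take Rxy, Ryz and set V(p)={w : Rxw}. Then □p at x, so □□p at x, so □p at y, so p at z, i.e. Rxz.

Yes — defined by □p → □□p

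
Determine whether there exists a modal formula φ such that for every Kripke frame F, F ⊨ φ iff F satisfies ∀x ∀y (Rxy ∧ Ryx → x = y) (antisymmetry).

No

Modal frame validity is preserved under surjective bounded morphisms.
The 6-cycle (worlds 0,1,2,3,4,5 with 0→1→2→3→4→5→0) is antisymmetric. Sending even-indexed worlds to • and odd-indexed worlds to ∘ is a surjective bounded morphism onto the two-world frame with •↔∘, which is not antisymmetric.
Hence antisymmetry is not modally definable.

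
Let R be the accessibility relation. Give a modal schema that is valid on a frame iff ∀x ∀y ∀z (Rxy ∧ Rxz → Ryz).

A defining formula is ◇q → □◇q (the 5 axiom).
Suppose ◇q→□◇q is valid. Take Rxy, Rxz and set V(q)={y}. Then ◇q at x, so □◇q at x, so ◇q at z, so some w with Rzw has q; w=y, i.e. Rzy. By symmetry of the argument, Ryz.

◇q → □◇q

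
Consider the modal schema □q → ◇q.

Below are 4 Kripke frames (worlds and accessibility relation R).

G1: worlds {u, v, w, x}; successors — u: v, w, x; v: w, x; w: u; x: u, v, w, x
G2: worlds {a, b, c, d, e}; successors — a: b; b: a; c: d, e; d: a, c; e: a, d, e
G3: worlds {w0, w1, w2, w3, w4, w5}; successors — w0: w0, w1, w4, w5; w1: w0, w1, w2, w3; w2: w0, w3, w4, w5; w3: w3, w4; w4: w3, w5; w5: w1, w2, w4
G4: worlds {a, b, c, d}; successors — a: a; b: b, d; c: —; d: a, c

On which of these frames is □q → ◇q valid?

This is the axiom for seriality; its first-order frame correspondent is ∀x ∃y Rxy.
G1: ✓.
G2: ✓.
G3: ✓.
G4: fails — world c has no successor.
Valid on: G1, G2, G3.

G1, G2, G3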